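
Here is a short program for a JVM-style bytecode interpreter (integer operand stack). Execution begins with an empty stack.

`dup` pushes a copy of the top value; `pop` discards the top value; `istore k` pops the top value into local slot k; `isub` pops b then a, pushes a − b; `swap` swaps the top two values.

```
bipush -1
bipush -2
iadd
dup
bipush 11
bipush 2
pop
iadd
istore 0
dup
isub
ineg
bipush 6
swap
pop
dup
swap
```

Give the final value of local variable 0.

bipush -1 -> -1
bipush -2 -> -1 -2
iadd      -> -3
dup       -> -3 -3
bipush 11 -> -3 -3 11
bipush 2  -> -3 -3 11 2
pop       -> -3 -3 11
iadd      -> -3 8
istore 0  -> -3
dup       -> -3 -3
isub      -> 0
ineg      -> 0
bipush 6  -> 0 6
swap      -> 6 0
pop       -> 6
dup       -> 6 6
swap      -> 6 6

8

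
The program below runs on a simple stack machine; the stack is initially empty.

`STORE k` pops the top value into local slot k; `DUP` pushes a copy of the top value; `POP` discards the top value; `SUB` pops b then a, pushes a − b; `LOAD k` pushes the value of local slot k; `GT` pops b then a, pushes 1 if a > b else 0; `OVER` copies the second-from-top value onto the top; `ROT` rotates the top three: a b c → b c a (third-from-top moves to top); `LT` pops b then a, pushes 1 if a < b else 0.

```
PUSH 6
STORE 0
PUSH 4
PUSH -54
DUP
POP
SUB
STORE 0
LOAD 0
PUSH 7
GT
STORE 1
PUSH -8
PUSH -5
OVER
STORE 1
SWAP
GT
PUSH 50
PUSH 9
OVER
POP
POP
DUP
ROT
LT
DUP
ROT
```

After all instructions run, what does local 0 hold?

PUSH 6   : [6]
STORE 0  : []
PUSH 4   : [4]
PUSH -54 : [4, -54]
DUP      : [4, -54, -54]
POP      : [4, -54]
SUB      : [58]
STORE 0  : []
LOAD 0   : [58]
PUSH 7   : [58, 7]
GT       : [1]
STORE 1  : []
PUSH -8  : [-8]
PUSH -5  : [-8, -5]
OVER     : [-8, -5, -8]
STORE 1  : [-8, -5]
SWAP     : [-5, -8]
GT       : [1]
PUSH 50  : [1, 50]
PUSH 9   : [1, 50, 9]
OVER     : [1, 50, 9, 50]
POP      : [1, 50, 9]
POP      : [1, 50]
DUP      : [1, 50, 50]
ROT      : [50, 50, 1]
LT       : [50, 0]
DUP      : [50, 0, 0]
ROT      : [0, 0, 50]

58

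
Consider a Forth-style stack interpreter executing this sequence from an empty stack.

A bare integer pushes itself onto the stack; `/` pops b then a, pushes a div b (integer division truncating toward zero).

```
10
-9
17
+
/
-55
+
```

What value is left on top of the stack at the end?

-54

10  -> 10
-9  -> 10 -9
17  -> 10 -9 17
+   -> 10 8
/   -> 1
-55 -> 1 -55
+   -> -54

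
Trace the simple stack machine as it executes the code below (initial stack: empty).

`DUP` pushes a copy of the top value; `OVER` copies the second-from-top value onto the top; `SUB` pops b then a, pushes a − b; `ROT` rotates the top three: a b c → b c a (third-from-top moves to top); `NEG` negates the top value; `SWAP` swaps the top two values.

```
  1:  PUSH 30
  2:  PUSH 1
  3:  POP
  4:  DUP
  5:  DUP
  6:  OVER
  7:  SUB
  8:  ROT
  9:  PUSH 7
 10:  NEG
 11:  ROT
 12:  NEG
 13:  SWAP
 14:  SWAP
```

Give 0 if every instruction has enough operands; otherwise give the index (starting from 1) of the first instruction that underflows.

0

PUSH 30 → 30
PUSH 1  → 30 1
POP     → 30
DUP     → 30 30
DUP     → 30 30 30
OVER    → 30 30 30 30
SUB     → 30 30 0
ROT     → 30 0 30
PUSH 7  → 30 0 30 7
NEG     → 30 0 30 -7
ROT     → 30 30 -7 0
NEG     → 30 30 -7 0
SWAP    → 30 30 0 -7
SWAP    → 30 30 -7 0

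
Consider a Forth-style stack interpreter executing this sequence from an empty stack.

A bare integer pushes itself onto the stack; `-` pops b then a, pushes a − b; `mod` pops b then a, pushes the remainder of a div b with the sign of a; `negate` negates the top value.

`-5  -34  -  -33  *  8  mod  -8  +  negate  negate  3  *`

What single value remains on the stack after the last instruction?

-5      -5
-34     -5 -34
-       29
-33     29 -33
*       -957
8       -957 8
mod     -5
-8      -5 -8
+       -13
negate  13
negate  -13
3       -13 3
*       -39

-39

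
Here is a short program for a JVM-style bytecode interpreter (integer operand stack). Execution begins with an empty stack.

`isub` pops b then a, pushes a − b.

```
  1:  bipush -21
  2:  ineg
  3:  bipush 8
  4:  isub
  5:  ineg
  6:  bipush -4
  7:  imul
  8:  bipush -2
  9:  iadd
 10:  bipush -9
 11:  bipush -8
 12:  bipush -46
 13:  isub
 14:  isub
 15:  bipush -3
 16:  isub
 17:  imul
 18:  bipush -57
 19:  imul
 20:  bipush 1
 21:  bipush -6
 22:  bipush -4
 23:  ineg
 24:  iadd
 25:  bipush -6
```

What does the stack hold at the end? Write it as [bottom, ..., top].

bipush -21  -21
ineg        21
bipush 8    21 8
isub        13
ineg        -13
bipush -4   -13 -4
imul        52
bipush -2   52 -2
iadd        50
bipush -9   50 -9
bipush -8   50 -9 -8
bipush -46  50 -9 -8 -46
isub        50 -9 38
isub        50 -47
bipush -3   50 -47 -3
isub        50 -44
imul        -2200
bipush -57  -2200 -57
imul        125400
bipush 1    125400 1
bipush -6   125400 1 -6
bipush -4   125400 1 -6 -4
ineg        125400 1 -6 4
iadd        125400 1 -2
bipush -6   125400 1 -2 -6

[125400, 1, -2, -6]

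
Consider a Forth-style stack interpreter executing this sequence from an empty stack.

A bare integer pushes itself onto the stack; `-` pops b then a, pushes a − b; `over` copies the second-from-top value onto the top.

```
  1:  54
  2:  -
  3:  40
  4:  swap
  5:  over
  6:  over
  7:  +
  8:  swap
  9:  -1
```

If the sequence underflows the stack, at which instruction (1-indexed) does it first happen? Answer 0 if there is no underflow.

54 -> 54
-  — needs 2 operands, stack has 1 → underflow

2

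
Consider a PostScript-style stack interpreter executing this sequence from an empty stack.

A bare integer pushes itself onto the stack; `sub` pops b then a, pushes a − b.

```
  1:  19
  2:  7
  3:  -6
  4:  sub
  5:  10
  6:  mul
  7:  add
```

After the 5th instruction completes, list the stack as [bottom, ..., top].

19  → 19
7   → 19 7
-6  → 19 7 -6
sub → 19 13
10  → 19 13 10

[19, 13, 10]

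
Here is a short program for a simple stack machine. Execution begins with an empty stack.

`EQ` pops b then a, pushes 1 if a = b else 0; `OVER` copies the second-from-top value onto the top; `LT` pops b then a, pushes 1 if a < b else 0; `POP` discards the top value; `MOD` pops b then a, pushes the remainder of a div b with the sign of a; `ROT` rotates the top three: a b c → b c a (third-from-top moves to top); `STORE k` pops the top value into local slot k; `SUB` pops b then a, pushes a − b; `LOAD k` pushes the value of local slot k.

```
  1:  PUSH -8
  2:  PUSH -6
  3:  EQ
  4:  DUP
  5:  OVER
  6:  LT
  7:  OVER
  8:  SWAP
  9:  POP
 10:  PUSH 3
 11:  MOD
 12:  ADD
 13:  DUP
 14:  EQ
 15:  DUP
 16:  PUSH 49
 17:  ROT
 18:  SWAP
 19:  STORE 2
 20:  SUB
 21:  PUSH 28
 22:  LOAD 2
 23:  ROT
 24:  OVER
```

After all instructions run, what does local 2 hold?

49

PUSH -8 -> -8
PUSH -6 -> -8 -6
EQ      -> 0
DUP     -> 0 0
OVER    -> 0 0 0
LT      -> 0 0
OVER    -> 0 0 0
SWAP    -> 0 0 0
POP     -> 0 0
PUSH 3  -> 0 0 3
MOD     -> 0 0
ADD     -> 0
DUP     -> 0 0
EQ      -> 1
DUP     -> 1 1
PUSH 49 -> 1 1 49
ROT     -> 1 49 1
SWAP    -> 1 1 49
STORE 2 -> 1 1
SUB     -> 0
PUSH 28 -> 0 28
LOAD 2  -> 0 28 49
ROT     -> 28 49 0
OVER    -> 28 49 0 49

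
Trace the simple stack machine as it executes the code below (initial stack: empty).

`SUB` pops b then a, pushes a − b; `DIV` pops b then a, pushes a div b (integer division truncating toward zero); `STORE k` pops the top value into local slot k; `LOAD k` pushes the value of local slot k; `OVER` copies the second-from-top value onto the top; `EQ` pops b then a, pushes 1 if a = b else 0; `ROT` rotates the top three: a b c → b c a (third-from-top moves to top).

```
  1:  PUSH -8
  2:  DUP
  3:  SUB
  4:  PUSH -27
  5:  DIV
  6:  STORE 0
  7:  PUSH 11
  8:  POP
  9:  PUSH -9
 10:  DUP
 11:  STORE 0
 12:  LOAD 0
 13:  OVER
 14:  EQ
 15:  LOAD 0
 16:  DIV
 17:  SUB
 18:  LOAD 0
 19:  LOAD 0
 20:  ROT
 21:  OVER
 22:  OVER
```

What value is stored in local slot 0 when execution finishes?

PUSH -8  -> [-8]
DUP      -> [-8, -8]
SUB      -> [0]
PUSH -27 -> [0, -27]
DIV      -> [0]
STORE 0  -> []
PUSH 11  -> [11]
POP      -> []
PUSH -9  -> [-9]
DUP      -> [-9, -9]
STORE 0  -> [-9]
LOAD 0   -> [-9, -9]
OVER     -> [-9, -9, -9]
EQ       -> [-9, 1]
LOAD 0   -> [-9, 1, -9]
DIV      -> [-9, 0]
SUB      -> [-9]
LOAD 0   -> [-9, -9]
LOAD 0   -> [-9, -9, -9]
ROT      -> [-9, -9, -9]
OVER     -> [-9, -9, -9, -9]
OVER     -> [-9, -9, -9, -9, -9]

-9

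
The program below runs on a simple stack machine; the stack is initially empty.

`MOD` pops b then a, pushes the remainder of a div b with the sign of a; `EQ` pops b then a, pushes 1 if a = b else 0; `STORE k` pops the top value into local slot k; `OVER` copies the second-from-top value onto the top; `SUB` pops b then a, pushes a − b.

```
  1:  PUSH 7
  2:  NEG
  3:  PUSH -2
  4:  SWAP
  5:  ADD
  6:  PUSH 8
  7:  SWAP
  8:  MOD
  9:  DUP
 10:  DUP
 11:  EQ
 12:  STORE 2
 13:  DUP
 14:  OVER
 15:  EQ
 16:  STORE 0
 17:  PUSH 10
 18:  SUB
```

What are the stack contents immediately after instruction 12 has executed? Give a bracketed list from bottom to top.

[8]

PUSH 7   [7]
NEG      [-7]
PUSH -2  [-7, -2]
SWAP     [-2, -7]
ADD      [-9]
PUSH 8   [-9, 8]
SWAP     [8, -9]
MOD      [8]
DUP      [8, 8]
DUP      [8, 8, 8]
EQ       [8, 1]
STORE 2  [8]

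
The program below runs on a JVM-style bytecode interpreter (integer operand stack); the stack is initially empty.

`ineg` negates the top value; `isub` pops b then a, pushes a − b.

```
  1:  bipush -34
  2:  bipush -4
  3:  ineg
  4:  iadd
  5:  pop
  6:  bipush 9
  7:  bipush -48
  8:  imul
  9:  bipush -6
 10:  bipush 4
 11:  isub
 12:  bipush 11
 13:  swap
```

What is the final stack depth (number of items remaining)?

bipush -34 → -34
bipush -4  → -34 -4
ineg       → -34 4
iadd       → -30
pop        → (empty)
bipush 9   → 9
bipush -48 → 9 -48
imul       → -432
bipush -6  → -432 -6
bipush 4   → -432 -6 4
isub       → -432 -10
bipush 11  → -432 -10 11
swap       → -432 11 -10

3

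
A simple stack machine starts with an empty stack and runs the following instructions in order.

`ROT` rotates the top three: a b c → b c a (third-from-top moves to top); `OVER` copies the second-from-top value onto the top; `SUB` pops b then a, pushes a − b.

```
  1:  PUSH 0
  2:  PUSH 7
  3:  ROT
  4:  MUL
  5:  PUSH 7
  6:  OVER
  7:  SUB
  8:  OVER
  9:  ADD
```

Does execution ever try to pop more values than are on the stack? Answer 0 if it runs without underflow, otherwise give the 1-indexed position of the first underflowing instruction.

PUSH 0 → 0
PUSH 7 → 0 7
ROT  — needs 3 operands, stack has 2 → underflow

3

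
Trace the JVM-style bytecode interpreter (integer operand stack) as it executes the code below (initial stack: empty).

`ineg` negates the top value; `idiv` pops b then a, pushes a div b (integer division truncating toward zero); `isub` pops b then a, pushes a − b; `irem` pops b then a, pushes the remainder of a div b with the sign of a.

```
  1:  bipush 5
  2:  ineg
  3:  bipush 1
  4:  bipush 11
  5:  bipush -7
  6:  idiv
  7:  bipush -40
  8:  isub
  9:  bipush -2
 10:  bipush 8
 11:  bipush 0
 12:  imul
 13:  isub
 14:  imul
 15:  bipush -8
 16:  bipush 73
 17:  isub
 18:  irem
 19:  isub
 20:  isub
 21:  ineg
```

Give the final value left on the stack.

bipush 5   : [5]
ineg       : [-5]
bipush 1   : [-5, 1]
bipush 11  : [-5, 1, 11]
bipush -7  : [-5, 1, 11, -7]
idiv       : [-5, 1, -1]
bipush -40 : [-5, 1, -1, -40]
isub       : [-5, 1, 39]
bipush -2  : [-5, 1, 39, -2]
bipush 8   : [-5, 1, 39, -2, 8]
bipush 0   : [-5, 1, 39, -2, 8, 0]
imul       : [-5, 1, 39, -2, 0]
isub       : [-5, 1, 39, -2]
imul       : [-5, 1, -78]
bipush -8  : [-5, 1, -78, -8]
bipush 73  : [-5, 1, -78, -8, 73]
isub       : [-5, 1, -78, -81]
irem       : [-5, 1, -78]
isub       : [-5, 79]
isub       : [-84]
ineg       : [84]

84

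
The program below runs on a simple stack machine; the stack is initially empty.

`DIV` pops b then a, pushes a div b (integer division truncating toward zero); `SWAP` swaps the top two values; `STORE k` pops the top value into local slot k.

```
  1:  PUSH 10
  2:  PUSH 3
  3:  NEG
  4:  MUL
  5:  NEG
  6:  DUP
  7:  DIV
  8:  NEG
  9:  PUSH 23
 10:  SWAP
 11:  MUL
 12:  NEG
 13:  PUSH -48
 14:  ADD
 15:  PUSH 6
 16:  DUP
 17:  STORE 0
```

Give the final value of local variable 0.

6

PUSH 10   [10]
PUSH 3    [10, 3]
NEG       [10, -3]
MUL       [-30]
NEG       [30]
DUP       [30, 30]
DIV       [1]
NEG       [-1]
PUSH 23   [-1, 23]
SWAP      [23, -1]
MUL       [-23]
NEG       [23]
PUSH -48  [23, -48]
ADD       [-25]
PUSH 6    [-25, 6]
DUP       [-25, 6, 6]
STORE 0   [-25, 6]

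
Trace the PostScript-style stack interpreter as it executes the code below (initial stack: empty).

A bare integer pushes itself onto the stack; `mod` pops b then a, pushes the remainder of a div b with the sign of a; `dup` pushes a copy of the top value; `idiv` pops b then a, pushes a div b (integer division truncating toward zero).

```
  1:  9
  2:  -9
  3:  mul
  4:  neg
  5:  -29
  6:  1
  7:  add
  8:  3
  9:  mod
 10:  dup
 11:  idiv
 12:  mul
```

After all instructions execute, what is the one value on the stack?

81

9     9
-9    9 -9
mul   -81
neg   81
-29   81 -29
1     81 -29 1
add   81 -28
3     81 -28 3
mod   81 -1
dup   81 -1 -1
idiv  81 1
mul   81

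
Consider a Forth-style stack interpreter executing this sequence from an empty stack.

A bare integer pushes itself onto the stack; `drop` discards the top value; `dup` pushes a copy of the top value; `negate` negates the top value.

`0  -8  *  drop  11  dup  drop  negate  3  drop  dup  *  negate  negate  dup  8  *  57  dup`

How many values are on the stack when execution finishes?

4

0      : 0
-8     : 0 -8
*      : 0
drop   : (empty)
11     : 11
dup    : 11 11
drop   : 11
negate : -11
3      : -11 3
drop   : -11
dup    : -11 -11
*      : 121
negate : -121
negate : 121
dup    : 121 121
8      : 121 121 8
*      : 121 968
57     : 121 968 57
dup    : 121 968 57 57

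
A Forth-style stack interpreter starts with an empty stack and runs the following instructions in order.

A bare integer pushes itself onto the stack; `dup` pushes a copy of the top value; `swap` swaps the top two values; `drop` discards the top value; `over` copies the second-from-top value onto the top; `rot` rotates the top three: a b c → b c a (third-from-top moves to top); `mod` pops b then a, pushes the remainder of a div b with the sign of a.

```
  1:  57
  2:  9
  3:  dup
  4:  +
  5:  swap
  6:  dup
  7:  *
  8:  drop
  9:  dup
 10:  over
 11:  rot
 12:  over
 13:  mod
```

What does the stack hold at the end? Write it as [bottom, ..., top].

57    [57]
9     [57, 9]
dup   [57, 9, 9]
+     [57, 18]
swap  [18, 57]
dup   [18, 57, 57]
*     [18, 3249]
drop  [18]
dup   [18, 18]
over  [18, 18, 18]
rot   [18, 18, 18]
over  [18, 18, 18, 18]
mod   [18, 18, 0]

[18, 18, 0]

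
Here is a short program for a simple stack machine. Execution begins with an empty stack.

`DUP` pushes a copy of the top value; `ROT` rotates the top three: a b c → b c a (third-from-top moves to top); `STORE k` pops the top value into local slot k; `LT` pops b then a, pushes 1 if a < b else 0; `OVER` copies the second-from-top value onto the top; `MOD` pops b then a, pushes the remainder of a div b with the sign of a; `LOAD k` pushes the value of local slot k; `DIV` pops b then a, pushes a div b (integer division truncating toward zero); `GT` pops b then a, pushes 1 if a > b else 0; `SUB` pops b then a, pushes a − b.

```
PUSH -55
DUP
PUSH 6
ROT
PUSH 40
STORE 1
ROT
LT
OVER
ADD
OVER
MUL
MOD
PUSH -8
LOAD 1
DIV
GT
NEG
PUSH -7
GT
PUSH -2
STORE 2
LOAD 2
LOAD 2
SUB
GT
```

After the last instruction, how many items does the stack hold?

1

PUSH -55 → [-55]
DUP      → [-55, -55]
PUSH 6   → [-55, -55, 6]
ROT      → [-55, 6, -55]
PUSH 40  → [-55, 6, -55, 40]
STORE 1  → [-55, 6, -55]
ROT      → [6, -55, -55]
LT       → [6, 0]
OVER     → [6, 0, 6]
ADD      → [6, 6]
OVER     → [6, 6, 6]
MUL      → [6, 36]
MOD      → [6]
PUSH -8  → [6, -8]
LOAD 1   → [6, -8, 40]
DIV      → [6, 0]
GT       → [1]
NEG      → [-1]
PUSH -7  → [-1, -7]
GT       → [1]
PUSH -2  → [1, -2]
STORE 2  → [1]
LOAD 2   → [1, -2]
LOAD 2   → [1, -2, -2]
SUB      → [1, 0]
GT       → [1]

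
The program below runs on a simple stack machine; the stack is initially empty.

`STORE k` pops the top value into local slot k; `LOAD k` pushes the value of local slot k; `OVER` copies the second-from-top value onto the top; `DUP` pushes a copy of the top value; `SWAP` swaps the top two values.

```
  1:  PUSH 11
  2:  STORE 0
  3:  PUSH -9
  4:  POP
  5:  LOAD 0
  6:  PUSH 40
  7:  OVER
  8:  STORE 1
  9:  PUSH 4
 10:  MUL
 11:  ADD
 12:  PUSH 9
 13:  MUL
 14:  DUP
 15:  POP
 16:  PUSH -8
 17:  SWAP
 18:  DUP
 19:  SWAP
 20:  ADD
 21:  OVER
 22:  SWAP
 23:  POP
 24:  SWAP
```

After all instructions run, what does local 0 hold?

PUSH 11  [11]
STORE 0  []
PUSH -9  [-9]
POP      []
LOAD 0   [11]
PUSH 40  [11, 40]
OVER     [11, 40, 11]
STORE 1  [11, 40]
PUSH 4   [11, 40, 4]
MUL      [11, 160]
ADD      [171]
PUSH 9   [171, 9]
MUL      [1539]
DUP      [1539, 1539]
POP      [1539]
PUSH -8  [1539, -8]
SWAP     [-8, 1539]
DUP      [-8, 1539, 1539]
SWAP     [-8, 1539, 1539]
ADD      [-8, 3078]
OVER     [-8, 3078, -8]
SWAP     [-8, -8, 3078]
POP      [-8, -8]
SWAP     [-8, -8]

11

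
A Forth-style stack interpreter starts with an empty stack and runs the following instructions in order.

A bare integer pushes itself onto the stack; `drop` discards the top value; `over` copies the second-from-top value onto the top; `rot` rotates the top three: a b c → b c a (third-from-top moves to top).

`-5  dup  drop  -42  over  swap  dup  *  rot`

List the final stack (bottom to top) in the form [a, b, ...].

-5   : [-5]
dup  : [-5, -5]
drop : [-5]
-42  : [-5, -42]
over : [-5, -42, -5]
swap : [-5, -5, -42]
dup  : [-5, -5, -42, -42]
*    : [-5, -5, 1764]
rot  : [-5, 1764, -5]

[-5, 1764, -5]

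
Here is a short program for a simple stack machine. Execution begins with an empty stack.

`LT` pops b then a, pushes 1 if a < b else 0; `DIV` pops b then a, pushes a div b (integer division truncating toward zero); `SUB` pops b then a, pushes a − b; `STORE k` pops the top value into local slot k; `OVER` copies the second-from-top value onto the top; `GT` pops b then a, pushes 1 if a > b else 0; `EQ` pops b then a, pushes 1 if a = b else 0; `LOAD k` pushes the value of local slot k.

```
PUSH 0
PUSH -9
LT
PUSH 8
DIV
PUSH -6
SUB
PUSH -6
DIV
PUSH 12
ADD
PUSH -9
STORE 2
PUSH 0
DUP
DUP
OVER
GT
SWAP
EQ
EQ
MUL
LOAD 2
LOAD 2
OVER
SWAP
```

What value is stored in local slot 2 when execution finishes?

-9

PUSH 0   0
PUSH -9  0 -9
LT       0
PUSH 8   0 8
DIV      0
PUSH -6  0 -6
SUB      6
PUSH -6  6 -6
DIV      -1
PUSH 12  -1 12
ADD      11
PUSH -9  11 -9
STORE 2  11
PUSH 0   11 0
DUP      11 0 0
DUP      11 0 0 0
OVER     11 0 0 0 0
GT       11 0 0 0
SWAP     11 0 0 0
EQ       11 0 1
EQ       11 0
MUL      0
LOAD 2   0 -9
LOAD 2   0 -9 -9
OVER     0 -9 -9 -9
SWAP     0 -9 -9 -9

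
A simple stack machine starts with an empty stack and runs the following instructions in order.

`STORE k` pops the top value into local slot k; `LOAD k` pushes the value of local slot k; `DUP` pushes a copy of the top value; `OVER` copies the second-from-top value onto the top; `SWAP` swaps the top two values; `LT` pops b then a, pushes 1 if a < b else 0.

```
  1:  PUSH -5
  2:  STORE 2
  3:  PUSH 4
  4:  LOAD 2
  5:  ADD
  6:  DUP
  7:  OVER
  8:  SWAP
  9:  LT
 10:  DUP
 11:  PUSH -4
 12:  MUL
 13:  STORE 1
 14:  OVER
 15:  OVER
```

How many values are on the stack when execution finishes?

PUSH -5  [-5]
STORE 2  []
PUSH 4   [4]
LOAD 2   [4, -5]
ADD      [-1]
DUP      [-1, -1]
OVER     [-1, -1, -1]
SWAP     [-1, -1, -1]
LT       [-1, 0]
DUP      [-1, 0, 0]
PUSH -4  [-1, 0, 0, -4]
MUL      [-1, 0, 0]
STORE 1  [-1, 0]
OVER     [-1, 0, -1]
OVER     [-1, 0, -1, 0]

4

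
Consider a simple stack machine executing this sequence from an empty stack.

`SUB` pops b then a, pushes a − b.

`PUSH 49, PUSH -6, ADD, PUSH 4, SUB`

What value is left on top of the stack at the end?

PUSH 49 → 49
PUSH -6 → 49 -6
ADD     → 43
PUSH 4  → 43 4
SUB     → 39

39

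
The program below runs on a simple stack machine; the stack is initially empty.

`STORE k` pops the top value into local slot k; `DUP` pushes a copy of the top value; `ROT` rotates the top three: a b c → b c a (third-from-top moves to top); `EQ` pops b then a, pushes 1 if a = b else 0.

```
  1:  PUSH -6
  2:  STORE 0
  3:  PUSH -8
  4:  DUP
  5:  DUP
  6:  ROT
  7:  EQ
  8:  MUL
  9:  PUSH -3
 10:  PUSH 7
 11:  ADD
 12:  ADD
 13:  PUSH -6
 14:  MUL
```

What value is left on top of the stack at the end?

24

PUSH -6 → -6
STORE 0 → (empty)
PUSH -8 → -8
DUP     → -8 -8
DUP     → -8 -8 -8
ROT     → -8 -8 -8
EQ      → -8 1
MUL     → -8
PUSH -3 → -8 -3
PUSH 7  → -8 -3 7
ADD     → -8 4
ADD     → -4
PUSH -6 → -4 -6
MUL     → 24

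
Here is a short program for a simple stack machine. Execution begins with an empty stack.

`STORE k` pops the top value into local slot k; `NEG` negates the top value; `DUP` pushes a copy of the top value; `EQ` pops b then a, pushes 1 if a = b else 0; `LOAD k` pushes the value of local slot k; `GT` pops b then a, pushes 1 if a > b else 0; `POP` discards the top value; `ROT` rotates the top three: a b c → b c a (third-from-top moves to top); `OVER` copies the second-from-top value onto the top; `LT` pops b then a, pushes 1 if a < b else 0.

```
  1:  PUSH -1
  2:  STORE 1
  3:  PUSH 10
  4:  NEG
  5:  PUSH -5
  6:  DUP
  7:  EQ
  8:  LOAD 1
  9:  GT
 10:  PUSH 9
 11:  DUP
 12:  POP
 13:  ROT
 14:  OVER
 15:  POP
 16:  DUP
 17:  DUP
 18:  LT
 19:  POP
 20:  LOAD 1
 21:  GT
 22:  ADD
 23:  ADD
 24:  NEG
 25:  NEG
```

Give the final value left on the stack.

PUSH -1 → [-1]
STORE 1 → []
PUSH 10 → [10]
NEG     → [-10]
PUSH -5 → [-10, -5]
DUP     → [-10, -5, -5]
EQ      → [-10, 1]
LOAD 1  → [-10, 1, -1]
GT      → [-10, 1]
PUSH 9  → [-10, 1, 9]
DUP     → [-10, 1, 9, 9]
POP     → [-10, 1, 9]
ROT     → [1, 9, -10]
OVER    → [1, 9, -10, 9]
POP     → [1, 9, -10]
DUP     → [1, 9, -10, -10]
DUP     → [1, 9, -10, -10, -10]
LT      → [1, 9, -10, 0]
POP     → [1, 9, -10]
LOAD 1  → [1, 9, -10, -1]
GT      → [1, 9, 0]
ADD     → [1, 9]
ADD     → [10]
NEG     → [-10]
NEG     → [10]

10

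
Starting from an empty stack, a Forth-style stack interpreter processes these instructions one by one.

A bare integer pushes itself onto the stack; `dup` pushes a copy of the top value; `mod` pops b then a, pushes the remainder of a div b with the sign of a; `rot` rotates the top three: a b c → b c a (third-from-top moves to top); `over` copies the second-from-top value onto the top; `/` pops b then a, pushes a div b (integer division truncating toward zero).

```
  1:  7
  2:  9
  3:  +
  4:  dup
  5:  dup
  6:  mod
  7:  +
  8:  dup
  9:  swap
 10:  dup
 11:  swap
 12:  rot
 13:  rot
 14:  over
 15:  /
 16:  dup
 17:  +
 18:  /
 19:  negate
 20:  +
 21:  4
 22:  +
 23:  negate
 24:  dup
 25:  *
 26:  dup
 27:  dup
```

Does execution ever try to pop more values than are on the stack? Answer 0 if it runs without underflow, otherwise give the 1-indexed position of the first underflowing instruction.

7      : [7]
9      : [7, 9]
+      : [16]
dup    : [16, 16]
dup    : [16, 16, 16]
mod    : [16, 0]
+      : [16]
dup    : [16, 16]
swap   : [16, 16]
dup    : [16, 16, 16]
swap   : [16, 16, 16]
rot    : [16, 16, 16]
rot    : [16, 16, 16]
over   : [16, 16, 16, 16]
/      : [16, 16, 1]
dup    : [16, 16, 1, 1]
+      : [16, 16, 2]
/      : [16, 8]
negate : [16, -8]
+      : [8]
4      : [8, 4]
+      : [12]
negate : [-12]
dup    : [-12, -12]
*      : [144]
dup    : [144, 144]
dup    : [144, 144, 144]

0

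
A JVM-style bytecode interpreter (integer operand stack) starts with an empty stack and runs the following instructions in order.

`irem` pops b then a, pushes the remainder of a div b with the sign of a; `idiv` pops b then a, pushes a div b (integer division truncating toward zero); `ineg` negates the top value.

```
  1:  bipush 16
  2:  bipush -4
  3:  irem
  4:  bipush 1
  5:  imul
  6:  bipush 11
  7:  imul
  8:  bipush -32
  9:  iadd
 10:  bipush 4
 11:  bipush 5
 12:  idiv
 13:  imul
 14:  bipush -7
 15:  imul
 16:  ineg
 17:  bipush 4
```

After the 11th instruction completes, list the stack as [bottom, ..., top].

bipush 16  : [16]
bipush -4  : [16, -4]
irem       : [0]
bipush 1   : [0, 1]
imul       : [0]
bipush 11  : [0, 11]
imul       : [0]
bipush -32 : [0, -32]
iadd       : [-32]
bipush 4   : [-32, 4]
bipush 5   : [-32, 4, 5]

[-32, 4, 5]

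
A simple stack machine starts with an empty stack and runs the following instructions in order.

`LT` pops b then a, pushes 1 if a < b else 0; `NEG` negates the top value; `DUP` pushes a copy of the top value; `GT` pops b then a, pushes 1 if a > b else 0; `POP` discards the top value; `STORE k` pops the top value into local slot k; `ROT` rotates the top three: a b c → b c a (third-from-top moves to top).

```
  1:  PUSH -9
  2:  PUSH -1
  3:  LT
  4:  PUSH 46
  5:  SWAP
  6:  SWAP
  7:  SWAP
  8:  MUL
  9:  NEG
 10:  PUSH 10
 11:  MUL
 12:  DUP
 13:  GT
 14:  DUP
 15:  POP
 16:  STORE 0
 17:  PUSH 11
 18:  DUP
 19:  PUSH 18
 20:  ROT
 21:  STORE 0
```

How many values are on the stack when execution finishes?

PUSH -9 -> [-9]
PUSH -1 -> [-9, -1]
LT      -> [1]
PUSH 46 -> [1, 46]
SWAP    -> [46, 1]
SWAP    -> [1, 46]
SWAP    -> [46, 1]
MUL     -> [46]
NEG     -> [-46]
PUSH 10 -> [-46, 10]
MUL     -> [-460]
DUP     -> [-460, -460]
GT      -> [0]
DUP     -> [0, 0]
POP     -> [0]
STORE 0 -> []
PUSH 11 -> [11]
DUP     -> [11, 11]
PUSH 18 -> [11, 11, 18]
ROT     -> [11, 18, 11]
STORE 0 -> [11, 18]

2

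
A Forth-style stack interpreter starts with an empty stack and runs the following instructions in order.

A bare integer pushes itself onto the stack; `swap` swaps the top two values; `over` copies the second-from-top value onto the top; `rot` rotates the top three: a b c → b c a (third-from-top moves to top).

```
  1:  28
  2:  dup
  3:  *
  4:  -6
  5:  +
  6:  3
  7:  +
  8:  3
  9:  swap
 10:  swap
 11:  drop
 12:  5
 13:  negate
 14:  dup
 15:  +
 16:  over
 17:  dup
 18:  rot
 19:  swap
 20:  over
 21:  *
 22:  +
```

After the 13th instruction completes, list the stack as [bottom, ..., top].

[781, -5]

28     → 28
dup    → 28 28
*      → 784
-6     → 784 -6
+      → 778
3      → 778 3
+      → 781
3      → 781 3
swap   → 3 781
swap   → 781 3
drop   → 781
5      → 781 5
negate → 781 -5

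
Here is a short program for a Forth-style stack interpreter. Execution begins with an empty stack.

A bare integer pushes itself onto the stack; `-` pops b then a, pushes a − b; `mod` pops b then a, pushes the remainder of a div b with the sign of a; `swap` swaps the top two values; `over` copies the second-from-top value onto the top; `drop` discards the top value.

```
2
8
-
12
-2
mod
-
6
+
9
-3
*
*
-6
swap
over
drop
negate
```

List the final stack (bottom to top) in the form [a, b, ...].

2      → 2
8      → 2 8
-      → -6
12     → -6 12
-2     → -6 12 -2
mod    → -6 0
-      → -6
6      → -6 6
+      → 0
9      → 0 9
-3     → 0 9 -3
*      → 0 -27
*      → 0
-6     → 0 -6
swap   → -6 0
over   → -6 0 -6
drop   → -6 0
negate → -6 0

[-6, 0]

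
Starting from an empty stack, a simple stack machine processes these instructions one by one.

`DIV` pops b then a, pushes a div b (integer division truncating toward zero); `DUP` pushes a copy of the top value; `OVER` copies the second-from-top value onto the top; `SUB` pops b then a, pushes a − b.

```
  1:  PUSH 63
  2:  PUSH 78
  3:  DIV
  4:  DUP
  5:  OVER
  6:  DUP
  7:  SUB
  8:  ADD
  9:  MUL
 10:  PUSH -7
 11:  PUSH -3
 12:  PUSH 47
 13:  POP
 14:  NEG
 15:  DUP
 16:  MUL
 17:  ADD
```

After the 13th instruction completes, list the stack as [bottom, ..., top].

[0, -7, -3]

PUSH 63 → [63]
PUSH 78 → [63, 78]
DIV     → [0]
DUP     → [0, 0]
OVER    → [0, 0, 0]
DUP     → [0, 0, 0, 0]
SUB     → [0, 0, 0]
ADD     → [0, 0]
MUL     → [0]
PUSH -7 → [0, -7]
PUSH -3 → [0, -7, -3]
PUSH 47 → [0, -7, -3, 47]
POP     → [0, -7, -3]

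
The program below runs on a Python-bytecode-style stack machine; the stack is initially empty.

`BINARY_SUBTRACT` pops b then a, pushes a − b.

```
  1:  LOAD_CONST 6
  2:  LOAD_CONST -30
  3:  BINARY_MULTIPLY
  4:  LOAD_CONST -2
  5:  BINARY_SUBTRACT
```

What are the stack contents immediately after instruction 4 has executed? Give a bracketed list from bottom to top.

[-180, -2]

LOAD_CONST 6    -> [6]
LOAD_CONST -30  -> [6, -30]
BINARY_MULTIPLY -> [-180]
LOAD_CONST -2   -> [-180, -2]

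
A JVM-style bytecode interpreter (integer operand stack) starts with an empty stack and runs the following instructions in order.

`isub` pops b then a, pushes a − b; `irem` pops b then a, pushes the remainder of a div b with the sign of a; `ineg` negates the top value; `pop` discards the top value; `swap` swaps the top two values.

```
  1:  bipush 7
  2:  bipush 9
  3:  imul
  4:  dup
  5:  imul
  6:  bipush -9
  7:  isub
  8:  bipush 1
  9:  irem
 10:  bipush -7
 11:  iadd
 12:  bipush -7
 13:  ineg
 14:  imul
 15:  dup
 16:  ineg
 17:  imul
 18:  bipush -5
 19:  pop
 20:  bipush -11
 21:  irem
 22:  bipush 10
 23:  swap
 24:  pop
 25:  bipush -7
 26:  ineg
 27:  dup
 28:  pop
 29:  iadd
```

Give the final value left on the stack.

bipush 7   -> 7
bipush 9   -> 7 9
imul       -> 63
dup        -> 63 63
imul       -> 3969
bipush -9  -> 3969 -9
isub       -> 3978
bipush 1   -> 3978 1
irem       -> 0
bipush -7  -> 0 -7
iadd       -> -7
bipush -7  -> -7 -7
ineg       -> -7 7
imul       -> -49
dup        -> -49 -49
ineg       -> -49 49
imul       -> -2401
bipush -5  -> -2401 -5
pop        -> -2401
bipush -11 -> -2401 -11
irem       -> -3
bipush 10  -> -3 10
swap       -> 10 -3
pop        -> 10
bipush -7  -> 10 -7
ineg       -> 10 7
dup        -> 10 7 7
pop        -> 10 7
iadd       -> 17

17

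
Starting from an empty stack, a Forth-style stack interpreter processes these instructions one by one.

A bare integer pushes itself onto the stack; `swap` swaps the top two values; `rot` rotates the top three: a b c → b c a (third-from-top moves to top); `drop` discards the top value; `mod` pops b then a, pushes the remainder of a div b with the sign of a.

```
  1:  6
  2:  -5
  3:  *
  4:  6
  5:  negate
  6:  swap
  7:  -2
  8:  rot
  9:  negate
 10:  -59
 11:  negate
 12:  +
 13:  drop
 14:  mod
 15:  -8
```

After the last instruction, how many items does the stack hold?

6      : [6]
-5     : [6, -5]
*      : [-30]
6      : [-30, 6]
negate : [-30, -6]
swap   : [-6, -30]
-2     : [-6, -30, -2]
rot    : [-30, -2, -6]
negate : [-30, -2, 6]
-59    : [-30, -2, 6, -59]
negate : [-30, -2, 6, 59]
+      : [-30, -2, 65]
drop   : [-30, -2]
mod    : [0]
-8     : [0, -8]

2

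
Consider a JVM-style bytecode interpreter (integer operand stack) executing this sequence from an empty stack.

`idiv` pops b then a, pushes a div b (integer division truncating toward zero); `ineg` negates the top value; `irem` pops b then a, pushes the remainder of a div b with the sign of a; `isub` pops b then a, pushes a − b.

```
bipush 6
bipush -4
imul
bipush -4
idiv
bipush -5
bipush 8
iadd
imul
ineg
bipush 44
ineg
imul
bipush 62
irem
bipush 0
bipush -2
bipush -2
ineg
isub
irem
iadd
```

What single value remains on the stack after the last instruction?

bipush 6  : 6
bipush -4 : 6 -4
imul      : -24
bipush -4 : -24 -4
idiv      : 6
bipush -5 : 6 -5
bipush 8  : 6 -5 8
iadd      : 6 3
imul      : 18
ineg      : -18
bipush 44 : -18 44
ineg      : -18 -44
imul      : 792
bipush 62 : 792 62
irem      : 48
bipush 0  : 48 0
bipush -2 : 48 0 -2
bipush -2 : 48 0 -2 -2
ineg      : 48 0 -2 2
isub      : 48 0 -4
irem      : 48 0
iadd      : 48

48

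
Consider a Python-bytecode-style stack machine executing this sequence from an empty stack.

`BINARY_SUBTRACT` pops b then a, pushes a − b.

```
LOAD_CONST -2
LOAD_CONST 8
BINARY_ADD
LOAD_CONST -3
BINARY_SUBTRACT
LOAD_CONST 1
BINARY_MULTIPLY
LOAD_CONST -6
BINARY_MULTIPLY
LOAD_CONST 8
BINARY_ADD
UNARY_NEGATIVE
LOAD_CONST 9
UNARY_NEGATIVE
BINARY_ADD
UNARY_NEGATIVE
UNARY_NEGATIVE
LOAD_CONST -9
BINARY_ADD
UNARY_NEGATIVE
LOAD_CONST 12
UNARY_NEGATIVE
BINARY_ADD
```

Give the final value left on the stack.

-40

LOAD_CONST -2   -> [-2]
LOAD_CONST 8    -> [-2, 8]
BINARY_ADD      -> [6]
LOAD_CONST -3   -> [6, -3]
BINARY_SUBTRACT -> [9]
LOAD_CONST 1    -> [9, 1]
BINARY_MULTIPLY -> [9]
LOAD_CONST -6   -> [9, -6]
BINARY_MULTIPLY -> [-54]
LOAD_CONST 8    -> [-54, 8]
BINARY_ADD      -> [-46]
UNARY_NEGATIVE  -> [46]
LOAD_CONST 9    -> [46, 9]
UNARY_NEGATIVE  -> [46, -9]
BINARY_ADD      -> [37]
UNARY_NEGATIVE  -> [-37]
UNARY_NEGATIVE  -> [37]
LOAD_CONST -9   -> [37, -9]
BINARY_ADD      -> [28]
UNARY_NEGATIVE  -> [-28]
LOAD_CONST 12   -> [-28, 12]
UNARY_NEGATIVE  -> [-28, -12]
BINARY_ADD      -> [-40]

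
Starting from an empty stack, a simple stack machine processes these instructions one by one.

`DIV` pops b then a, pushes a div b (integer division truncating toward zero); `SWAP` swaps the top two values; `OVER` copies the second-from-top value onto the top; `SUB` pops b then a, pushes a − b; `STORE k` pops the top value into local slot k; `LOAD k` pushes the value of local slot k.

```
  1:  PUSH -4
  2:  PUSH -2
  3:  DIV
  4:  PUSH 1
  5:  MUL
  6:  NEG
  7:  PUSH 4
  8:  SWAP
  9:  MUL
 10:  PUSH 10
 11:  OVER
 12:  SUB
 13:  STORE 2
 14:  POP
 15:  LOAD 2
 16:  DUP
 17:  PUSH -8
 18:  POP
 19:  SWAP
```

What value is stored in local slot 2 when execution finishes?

PUSH -4 → [-4]
PUSH -2 → [-4, -2]
DIV     → [2]
PUSH 1  → [2, 1]
MUL     → [2]
NEG     → [-2]
PUSH 4  → [-2, 4]
SWAP    → [4, -2]
MUL     → [-8]
PUSH 10 → [-8, 10]
OVER    → [-8, 10, -8]
SUB     → [-8, 18]
STORE 2 → [-8]
POP     → []
LOAD 2  → [18]
DUP     → [18, 18]
PUSH -8 → [18, 18, -8]
POP     → [18, 18]
SWAP    → [18, 18]

18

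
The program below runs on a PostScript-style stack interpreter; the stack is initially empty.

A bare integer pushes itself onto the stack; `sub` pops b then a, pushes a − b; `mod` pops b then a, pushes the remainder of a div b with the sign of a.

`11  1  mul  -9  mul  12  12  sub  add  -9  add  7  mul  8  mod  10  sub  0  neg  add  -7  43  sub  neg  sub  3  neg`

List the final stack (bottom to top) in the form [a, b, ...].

11   11
1    11 1
mul  11
-9   11 -9
mul  -99
12   -99 12
12   -99 12 12
sub  -99 0
add  -99
-9   -99 -9
add  -108
7    -108 7
mul  -756
8    -756 8
mod  -4
10   -4 10
sub  -14
0    -14 0
neg  -14 0
add  -14
-7   -14 -7
43   -14 -7 43
sub  -14 -50
neg  -14 50
sub  -64
3    -64 3
neg  -64 -3

[-64, -3]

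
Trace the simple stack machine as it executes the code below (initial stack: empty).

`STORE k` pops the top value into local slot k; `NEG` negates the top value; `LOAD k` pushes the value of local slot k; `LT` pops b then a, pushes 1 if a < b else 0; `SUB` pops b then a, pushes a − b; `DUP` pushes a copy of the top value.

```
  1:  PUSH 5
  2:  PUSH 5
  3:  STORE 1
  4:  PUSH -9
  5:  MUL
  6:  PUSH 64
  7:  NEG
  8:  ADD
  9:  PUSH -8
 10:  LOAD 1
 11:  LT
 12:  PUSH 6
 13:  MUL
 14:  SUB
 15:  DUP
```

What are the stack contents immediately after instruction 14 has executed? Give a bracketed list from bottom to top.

[-115]

PUSH 5   [5]
PUSH 5   [5, 5]
STORE 1  [5]
PUSH -9  [5, -9]
MUL      [-45]
PUSH 64  [-45, 64]
NEG      [-45, -64]
ADD      [-109]
PUSH -8  [-109, -8]
LOAD 1   [-109, -8, 5]
LT       [-109, 1]
PUSH 6   [-109, 1, 6]
MUL      [-109, 6]
SUB      [-115]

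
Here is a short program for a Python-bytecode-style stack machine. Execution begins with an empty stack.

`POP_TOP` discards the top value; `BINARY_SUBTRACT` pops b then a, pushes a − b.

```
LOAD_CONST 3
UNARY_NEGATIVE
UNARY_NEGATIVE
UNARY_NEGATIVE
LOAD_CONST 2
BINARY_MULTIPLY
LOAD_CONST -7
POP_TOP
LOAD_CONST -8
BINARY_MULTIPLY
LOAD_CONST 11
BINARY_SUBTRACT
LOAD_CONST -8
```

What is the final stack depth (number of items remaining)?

2

LOAD_CONST 3     [3]
UNARY_NEGATIVE   [-3]
UNARY_NEGATIVE   [3]
UNARY_NEGATIVE   [-3]
LOAD_CONST 2     [-3, 2]
BINARY_MULTIPLY  [-6]
LOAD_CONST -7    [-6, -7]
POP_TOP          [-6]
LOAD_CONST -8    [-6, -8]
BINARY_MULTIPLY  [48]
LOAD_CONST 11    [48, 11]
BINARY_SUBTRACT  [37]
LOAD_CONST -8    [37, -8]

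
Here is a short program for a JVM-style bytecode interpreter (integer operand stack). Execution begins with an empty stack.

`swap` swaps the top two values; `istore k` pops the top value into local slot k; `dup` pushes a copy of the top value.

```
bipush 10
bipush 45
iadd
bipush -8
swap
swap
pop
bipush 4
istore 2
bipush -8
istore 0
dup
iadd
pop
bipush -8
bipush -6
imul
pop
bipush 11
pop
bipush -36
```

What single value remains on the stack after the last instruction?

-36

bipush 10  -> [10]
bipush 45  -> [10, 45]
iadd       -> [55]
bipush -8  -> [55, -8]
swap       -> [-8, 55]
swap       -> [55, -8]
pop        -> [55]
bipush 4   -> [55, 4]
istore 2   -> [55]
bipush -8  -> [55, -8]
istore 0   -> [55]
dup        -> [55, 55]
iadd       -> [110]
pop        -> []
bipush -8  -> [-8]
bipush -6  -> [-8, -6]
imul       -> [48]
pop        -> []
bipush 11  -> [11]
pop        -> []
bipush -36 -> [-36]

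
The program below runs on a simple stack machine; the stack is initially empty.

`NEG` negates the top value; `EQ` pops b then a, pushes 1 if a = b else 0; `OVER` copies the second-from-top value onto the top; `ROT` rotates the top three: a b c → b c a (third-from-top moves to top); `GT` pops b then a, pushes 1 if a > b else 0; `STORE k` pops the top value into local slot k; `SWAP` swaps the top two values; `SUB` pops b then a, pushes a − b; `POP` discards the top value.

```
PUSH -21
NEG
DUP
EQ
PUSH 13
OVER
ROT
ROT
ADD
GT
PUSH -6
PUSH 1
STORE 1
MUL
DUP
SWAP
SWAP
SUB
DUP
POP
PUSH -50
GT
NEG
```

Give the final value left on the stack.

-1

PUSH -21 → -21
NEG      → 21
DUP      → 21 21
EQ       → 1
PUSH 13  → 1 13
OVER     → 1 13 1
ROT      → 13 1 1
ROT      → 1 1 13
ADD      → 1 14
GT       → 0
PUSH -6  → 0 -6
PUSH 1   → 0 -6 1
STORE 1  → 0 -6
MUL      → 0
DUP      → 0 0
SWAP     → 0 0
SWAP     → 0 0
SUB      → 0
DUP      → 0 0
POP      → 0
PUSH -50 → 0 -50
GT       → 1
NEG      → -1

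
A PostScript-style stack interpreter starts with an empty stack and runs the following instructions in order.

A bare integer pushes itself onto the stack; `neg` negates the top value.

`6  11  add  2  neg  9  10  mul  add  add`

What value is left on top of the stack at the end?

105

6    [6]
11   [6, 11]
add  [17]
2    [17, 2]
neg  [17, -2]
9    [17, -2, 9]
10   [17, -2, 9, 10]
mul  [17, -2, 90]
add  [17, 88]
add  [105]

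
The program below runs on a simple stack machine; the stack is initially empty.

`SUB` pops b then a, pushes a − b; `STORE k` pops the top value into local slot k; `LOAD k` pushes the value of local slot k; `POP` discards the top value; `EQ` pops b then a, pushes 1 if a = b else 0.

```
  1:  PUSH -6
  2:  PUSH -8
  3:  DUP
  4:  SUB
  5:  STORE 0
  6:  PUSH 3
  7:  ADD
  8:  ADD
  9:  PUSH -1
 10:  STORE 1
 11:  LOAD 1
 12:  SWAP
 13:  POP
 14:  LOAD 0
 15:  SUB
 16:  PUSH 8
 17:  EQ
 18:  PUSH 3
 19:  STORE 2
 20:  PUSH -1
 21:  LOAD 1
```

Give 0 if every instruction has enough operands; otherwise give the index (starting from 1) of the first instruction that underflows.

8

PUSH -6 → [-6]
PUSH -8 → [-6, -8]
DUP     → [-6, -8, -8]
SUB     → [-6, 0]
STORE 0 → [-6]
PUSH 3  → [-6, 3]
ADD     → [-3]
ADD  — needs 2 operands, stack has 1 → underflow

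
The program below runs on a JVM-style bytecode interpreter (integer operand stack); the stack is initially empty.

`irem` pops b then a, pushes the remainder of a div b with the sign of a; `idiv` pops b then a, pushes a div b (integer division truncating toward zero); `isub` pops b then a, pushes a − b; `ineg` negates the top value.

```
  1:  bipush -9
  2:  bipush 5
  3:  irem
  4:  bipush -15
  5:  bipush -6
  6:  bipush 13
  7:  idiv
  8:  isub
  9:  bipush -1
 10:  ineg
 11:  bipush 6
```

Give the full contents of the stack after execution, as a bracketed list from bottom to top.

bipush -9  : [-9]
bipush 5   : [-9, 5]
irem       : [-4]
bipush -15 : [-4, -15]
bipush -6  : [-4, -15, -6]
bipush 13  : [-4, -15, -6, 13]
idiv       : [-4, -15, 0]
isub       : [-4, -15]
bipush -1  : [-4, -15, -1]
ineg       : [-4, -15, 1]
bipush 6   : [-4, -15, 1, 6]

[-4, -15, 1, 6]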